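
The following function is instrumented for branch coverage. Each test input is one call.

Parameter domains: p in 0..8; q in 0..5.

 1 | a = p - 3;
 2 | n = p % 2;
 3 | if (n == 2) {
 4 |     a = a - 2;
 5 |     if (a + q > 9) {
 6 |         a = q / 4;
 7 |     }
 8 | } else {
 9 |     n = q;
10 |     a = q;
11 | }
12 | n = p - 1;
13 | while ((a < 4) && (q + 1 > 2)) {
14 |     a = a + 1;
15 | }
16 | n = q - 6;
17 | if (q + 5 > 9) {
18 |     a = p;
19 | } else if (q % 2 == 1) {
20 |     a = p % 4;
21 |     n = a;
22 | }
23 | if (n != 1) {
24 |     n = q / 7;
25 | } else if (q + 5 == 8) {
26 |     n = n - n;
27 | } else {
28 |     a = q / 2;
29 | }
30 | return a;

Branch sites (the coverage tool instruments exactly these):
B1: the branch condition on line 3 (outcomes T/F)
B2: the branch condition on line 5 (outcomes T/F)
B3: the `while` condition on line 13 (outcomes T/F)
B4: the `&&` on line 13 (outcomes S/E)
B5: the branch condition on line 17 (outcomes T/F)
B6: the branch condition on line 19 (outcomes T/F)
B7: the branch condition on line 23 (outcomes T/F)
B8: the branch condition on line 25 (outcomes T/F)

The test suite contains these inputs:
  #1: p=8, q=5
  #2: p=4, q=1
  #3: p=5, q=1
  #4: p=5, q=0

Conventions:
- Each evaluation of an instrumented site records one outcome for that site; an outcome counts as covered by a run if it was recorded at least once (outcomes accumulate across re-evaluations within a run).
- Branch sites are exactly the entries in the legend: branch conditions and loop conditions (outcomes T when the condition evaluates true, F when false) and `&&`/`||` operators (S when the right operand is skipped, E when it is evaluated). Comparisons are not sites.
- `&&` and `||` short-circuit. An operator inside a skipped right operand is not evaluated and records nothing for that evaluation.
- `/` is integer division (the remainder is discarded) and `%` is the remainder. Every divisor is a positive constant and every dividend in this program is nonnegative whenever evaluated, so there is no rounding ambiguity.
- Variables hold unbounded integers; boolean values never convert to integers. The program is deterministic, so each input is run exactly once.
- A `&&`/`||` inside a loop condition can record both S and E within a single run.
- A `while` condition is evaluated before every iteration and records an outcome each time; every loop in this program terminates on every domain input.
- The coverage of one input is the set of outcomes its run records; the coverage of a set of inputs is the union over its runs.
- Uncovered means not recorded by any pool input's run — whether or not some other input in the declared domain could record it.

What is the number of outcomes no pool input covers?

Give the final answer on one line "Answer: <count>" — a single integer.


run #1 (p=8, q=5) records B1=F, B3=F, B4=S, B5=T, B7=T
run #2 (p=4, q=1) records B1=F, B3=F, B4=E, B5=F, B6=T, B7=T
run #3 (p=5, q=1) records B1=F, B3=F, B4=E, B5=F, B6=T, B7=F, B8=F
run #4 (p=5, q=0) records B1=F, B3=F, B4=E, B5=F, B6=F, B7=T
union over the pool: B1=F, B3=F, B4=S, B4=E, B5=T, B5=F, B6=T, B6=F, B7=T, B7=F, B8=F
uncovered (5 of 16): B1=T, B2=T, B2=F, B3=T, B8=T
Answer: 5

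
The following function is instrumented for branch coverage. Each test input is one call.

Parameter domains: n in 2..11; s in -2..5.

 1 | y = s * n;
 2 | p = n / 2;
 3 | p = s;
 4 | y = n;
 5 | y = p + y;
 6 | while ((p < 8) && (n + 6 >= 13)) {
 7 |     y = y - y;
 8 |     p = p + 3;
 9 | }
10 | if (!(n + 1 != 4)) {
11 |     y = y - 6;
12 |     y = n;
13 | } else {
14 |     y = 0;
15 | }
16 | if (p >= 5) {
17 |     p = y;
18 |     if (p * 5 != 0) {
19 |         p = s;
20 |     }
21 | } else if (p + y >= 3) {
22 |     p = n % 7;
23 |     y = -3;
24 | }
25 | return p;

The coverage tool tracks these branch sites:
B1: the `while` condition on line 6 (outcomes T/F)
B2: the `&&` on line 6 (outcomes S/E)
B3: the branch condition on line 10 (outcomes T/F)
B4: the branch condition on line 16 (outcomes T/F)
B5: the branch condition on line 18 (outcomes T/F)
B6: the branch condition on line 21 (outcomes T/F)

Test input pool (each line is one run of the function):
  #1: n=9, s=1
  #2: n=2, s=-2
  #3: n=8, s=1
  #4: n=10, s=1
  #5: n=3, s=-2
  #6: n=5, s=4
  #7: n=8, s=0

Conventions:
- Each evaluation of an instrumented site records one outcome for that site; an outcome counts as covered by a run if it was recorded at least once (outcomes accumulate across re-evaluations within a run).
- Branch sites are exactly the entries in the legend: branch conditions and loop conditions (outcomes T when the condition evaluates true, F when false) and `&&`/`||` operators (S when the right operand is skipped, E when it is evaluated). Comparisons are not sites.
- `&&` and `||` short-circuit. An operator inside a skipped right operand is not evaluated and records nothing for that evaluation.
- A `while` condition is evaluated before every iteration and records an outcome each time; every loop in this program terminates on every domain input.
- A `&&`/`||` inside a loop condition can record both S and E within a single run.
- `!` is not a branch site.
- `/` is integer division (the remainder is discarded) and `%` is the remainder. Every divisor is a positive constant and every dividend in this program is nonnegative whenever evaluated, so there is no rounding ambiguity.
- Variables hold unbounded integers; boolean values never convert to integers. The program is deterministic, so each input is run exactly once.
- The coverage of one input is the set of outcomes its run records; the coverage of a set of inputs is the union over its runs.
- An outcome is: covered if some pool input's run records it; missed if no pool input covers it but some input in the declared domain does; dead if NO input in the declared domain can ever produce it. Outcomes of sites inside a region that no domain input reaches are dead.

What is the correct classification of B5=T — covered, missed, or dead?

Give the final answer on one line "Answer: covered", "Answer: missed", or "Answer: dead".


no pool input records B5=T
but domain input (n=3, s=5) does record it -> reachable, so missed
Answer: missed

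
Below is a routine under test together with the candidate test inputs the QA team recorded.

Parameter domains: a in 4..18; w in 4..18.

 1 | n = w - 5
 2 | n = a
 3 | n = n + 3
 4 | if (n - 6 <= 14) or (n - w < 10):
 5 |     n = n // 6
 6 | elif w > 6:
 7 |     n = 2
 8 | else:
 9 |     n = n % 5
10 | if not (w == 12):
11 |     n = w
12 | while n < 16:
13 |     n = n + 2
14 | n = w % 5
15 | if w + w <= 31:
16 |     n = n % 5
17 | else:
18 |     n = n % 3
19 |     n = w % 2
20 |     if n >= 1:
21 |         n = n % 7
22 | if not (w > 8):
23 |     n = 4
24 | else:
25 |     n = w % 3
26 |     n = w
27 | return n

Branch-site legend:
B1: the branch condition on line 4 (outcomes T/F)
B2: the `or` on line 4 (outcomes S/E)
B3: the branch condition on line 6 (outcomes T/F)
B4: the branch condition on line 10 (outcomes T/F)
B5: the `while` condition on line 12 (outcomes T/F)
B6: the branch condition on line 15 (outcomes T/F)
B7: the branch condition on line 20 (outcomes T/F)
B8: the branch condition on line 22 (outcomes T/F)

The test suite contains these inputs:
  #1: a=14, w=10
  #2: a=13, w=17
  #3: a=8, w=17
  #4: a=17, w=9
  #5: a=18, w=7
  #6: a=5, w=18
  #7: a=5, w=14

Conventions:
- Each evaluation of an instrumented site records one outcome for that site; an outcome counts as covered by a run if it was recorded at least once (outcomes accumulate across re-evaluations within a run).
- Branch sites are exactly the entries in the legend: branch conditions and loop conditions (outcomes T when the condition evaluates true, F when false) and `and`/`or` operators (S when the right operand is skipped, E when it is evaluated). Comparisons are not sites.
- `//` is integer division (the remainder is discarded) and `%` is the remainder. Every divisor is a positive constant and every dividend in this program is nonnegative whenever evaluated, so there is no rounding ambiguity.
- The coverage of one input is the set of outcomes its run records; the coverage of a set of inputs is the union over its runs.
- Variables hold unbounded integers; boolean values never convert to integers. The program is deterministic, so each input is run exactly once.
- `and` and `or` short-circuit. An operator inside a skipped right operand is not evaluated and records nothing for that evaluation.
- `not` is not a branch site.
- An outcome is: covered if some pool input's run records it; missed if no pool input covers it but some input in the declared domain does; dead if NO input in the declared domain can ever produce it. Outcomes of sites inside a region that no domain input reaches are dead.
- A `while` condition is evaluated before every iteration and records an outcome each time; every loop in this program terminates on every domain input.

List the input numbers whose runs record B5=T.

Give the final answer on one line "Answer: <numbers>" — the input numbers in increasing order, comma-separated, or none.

input #1 (a=14, w=10): records B5=T
input #2 (a=13, w=17): does not record B5=T
input #3 (a=8, w=17): does not record B5=T
input #4 (a=17, w=9): records B5=T
input #5 (a=18, w=7): records B5=T
input #6 (a=5, w=18): does not record B5=T
input #7 (a=5, w=14): records B5=T

Answer: 1, 4, 5, 7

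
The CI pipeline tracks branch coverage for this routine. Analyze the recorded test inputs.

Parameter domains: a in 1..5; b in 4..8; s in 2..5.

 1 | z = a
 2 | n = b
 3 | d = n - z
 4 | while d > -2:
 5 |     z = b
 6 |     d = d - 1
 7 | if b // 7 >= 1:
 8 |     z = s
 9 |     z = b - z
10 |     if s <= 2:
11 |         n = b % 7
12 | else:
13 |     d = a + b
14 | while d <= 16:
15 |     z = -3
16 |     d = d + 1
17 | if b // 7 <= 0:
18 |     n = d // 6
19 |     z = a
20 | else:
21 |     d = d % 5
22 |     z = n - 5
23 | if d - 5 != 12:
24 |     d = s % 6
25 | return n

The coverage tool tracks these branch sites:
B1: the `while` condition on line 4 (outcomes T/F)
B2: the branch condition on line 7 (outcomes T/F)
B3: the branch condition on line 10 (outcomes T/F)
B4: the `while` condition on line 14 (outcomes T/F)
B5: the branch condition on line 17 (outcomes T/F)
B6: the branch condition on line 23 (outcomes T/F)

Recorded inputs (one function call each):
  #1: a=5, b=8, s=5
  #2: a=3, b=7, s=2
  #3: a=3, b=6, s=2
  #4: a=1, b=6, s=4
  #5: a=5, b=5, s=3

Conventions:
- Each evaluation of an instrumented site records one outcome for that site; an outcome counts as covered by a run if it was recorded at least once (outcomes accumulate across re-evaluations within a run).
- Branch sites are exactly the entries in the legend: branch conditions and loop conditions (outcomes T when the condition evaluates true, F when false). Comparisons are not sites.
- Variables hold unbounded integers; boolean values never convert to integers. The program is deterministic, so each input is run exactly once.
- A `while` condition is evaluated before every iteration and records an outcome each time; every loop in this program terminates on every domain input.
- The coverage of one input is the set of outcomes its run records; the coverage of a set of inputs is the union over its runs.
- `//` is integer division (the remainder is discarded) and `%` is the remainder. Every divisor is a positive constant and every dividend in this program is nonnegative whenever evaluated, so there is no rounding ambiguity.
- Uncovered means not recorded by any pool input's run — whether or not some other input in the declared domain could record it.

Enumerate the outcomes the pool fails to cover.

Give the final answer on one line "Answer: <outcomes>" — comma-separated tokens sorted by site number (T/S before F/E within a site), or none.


#1 (a=5, b=8, s=5) -> B1->T, B1->T, B1->T, B1->T, B1->T, B1->F, B2->T, B3->F, B4->T, B4->T, B4->T, B4->T, B4->T, B4->T, ...; covered: B1=T, B1=F, B2=T, B3=F, B4=T, B4=F, B5=F, B6=T
#2 (a=3, b=7, s=2) -> B1->T, B1->T, B1->T, B1->T, B1->T, B1->T, B1->F, B2->T, B3->T, B4->T, B4->T, B4->T, B4->T, B4->T, ...; covered: B1=T, B1=F, B2=T, B3=T, B4=T, B4=F, B5=F, B6=T
#3 (a=3, b=6, s=2) -> B1->T, B1->T, B1->T, B1->T, B1->T, B1->F, B2->F, B4->T, B4->T, B4->T, B4->T, B4->T, B4->T, B4->T, ...; covered: B1=T, B1=F, B2=F, B4=T, B4=F, B5=T, B6=F
#4 (a=1, b=6, s=4) -> B1->T, B1->T, B1->T, B1->T, B1->T, B1->T, B1->T, B1->F, B2->F, B4->T, B4->T, B4->T, B4->T, B4->T, ...; covered: B1=T, B1=F, B2=F, B4=T, B4=F, B5=T, B6=F
#5 (a=5, b=5, s=3) -> B1->T, B1->T, B1->F, B2->F, B4->T, B4->T, B4->T, B4->T, B4->T, B4->T, B4->T, B4->F, B5->T, B6->F; covered: B1=T, B1=F, B2=F, B4=T, B4=F, B5=T, B6=F
union over the pool: B1=T, B1=F, B2=T, B2=F, B3=T, B3=F, B4=T, B4=F, B5=T, B5=F, B6=T, B6=F
uncovered (0 of 12): none
Answer: none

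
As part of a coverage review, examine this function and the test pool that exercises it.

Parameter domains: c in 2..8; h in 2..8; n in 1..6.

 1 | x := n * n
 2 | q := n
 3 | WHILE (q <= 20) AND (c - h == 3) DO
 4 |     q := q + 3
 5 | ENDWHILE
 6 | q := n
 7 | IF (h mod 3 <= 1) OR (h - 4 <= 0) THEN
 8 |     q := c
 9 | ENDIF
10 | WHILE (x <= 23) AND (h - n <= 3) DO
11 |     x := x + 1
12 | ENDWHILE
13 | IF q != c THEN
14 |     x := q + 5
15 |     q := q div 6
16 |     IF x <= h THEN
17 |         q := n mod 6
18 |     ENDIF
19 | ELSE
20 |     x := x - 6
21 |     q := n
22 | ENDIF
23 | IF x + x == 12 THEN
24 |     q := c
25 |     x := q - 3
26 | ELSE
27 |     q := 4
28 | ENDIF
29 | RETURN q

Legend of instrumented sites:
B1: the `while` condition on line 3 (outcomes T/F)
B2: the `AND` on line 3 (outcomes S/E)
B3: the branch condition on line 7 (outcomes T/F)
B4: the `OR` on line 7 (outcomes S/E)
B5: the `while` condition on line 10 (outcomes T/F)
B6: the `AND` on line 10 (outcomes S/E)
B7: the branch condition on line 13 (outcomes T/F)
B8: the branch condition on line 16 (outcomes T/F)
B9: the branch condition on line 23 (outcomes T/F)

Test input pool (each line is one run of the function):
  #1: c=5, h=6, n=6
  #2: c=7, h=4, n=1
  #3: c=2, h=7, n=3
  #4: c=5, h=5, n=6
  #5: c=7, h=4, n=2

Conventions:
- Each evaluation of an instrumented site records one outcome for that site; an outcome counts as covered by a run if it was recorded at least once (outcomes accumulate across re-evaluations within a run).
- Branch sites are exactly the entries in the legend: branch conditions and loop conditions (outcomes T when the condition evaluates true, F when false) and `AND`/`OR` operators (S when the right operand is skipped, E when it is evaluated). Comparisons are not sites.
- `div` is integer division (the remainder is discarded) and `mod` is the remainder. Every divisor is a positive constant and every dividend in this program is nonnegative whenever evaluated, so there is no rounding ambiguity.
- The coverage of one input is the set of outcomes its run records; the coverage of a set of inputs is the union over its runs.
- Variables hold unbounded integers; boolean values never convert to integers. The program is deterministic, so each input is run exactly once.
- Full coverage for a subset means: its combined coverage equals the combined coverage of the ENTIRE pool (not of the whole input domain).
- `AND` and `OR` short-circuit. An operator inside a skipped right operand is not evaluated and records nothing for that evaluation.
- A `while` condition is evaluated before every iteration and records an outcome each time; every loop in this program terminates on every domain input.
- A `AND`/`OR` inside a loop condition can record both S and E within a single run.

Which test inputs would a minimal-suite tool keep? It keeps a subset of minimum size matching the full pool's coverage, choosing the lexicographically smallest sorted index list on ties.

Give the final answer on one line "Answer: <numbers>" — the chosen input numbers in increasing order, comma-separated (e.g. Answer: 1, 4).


input #1 (c=5, h=6, n=6): events B2->E, B1->F, B4->S, B3->T, B6->S, B5->F, B7->F, B9->F; covers B1=F, B2=E, B3=T, B4=S, B5=F, B6=S, B7=F, B9=F
input #2 (c=7, h=4, n=1): events B2->E, B1->T, B2->E, B1->T, B2->E, B1->T, B2->E, B1->T, B2->E, B1->T, B2->E, B1->T, B2->E, B1->T, ...; covers B1=T, B1=F, B2=S, B2=E, B3=T, B4=S, B5=T, B5=F, B6=S, B6=E, B7=F, B9=F
input #3 (c=2, h=7, n=3): events B2->E, B1->F, B4->S, B3->T, B6->E, B5->F, B7->F, B9->F; covers B1=F, B2=E, B3=T, B4=S, B5=F, B6=E, B7=F, B9=F
input #4 (c=5, h=5, n=6): events B2->E, B1->F, B4->E, B3->F, B6->S, B5->F, B7->T, B8->F, B9->F; covers B1=F, B2=E, B3=F, B4=E, B5=F, B6=S, B7=T, B8=F, B9=F
input #5 (c=7, h=4, n=2): events B2->E, B1->T, B2->E, B1->T, B2->E, B1->T, B2->E, B1->T, B2->E, B1->T, B2->E, B1->T, B2->E, B1->T, ...; covers B1=T, B1=F, B2=S, B2=E, B3=T, B4=S, B5=T, B5=F, B6=S, B6=E, B7=F, B9=F
union over all inputs: B1=T, B1=F, B2=S, B2=E, B3=T, B3=F, B4=S, B4=E, B5=T, B5=F, B6=S, B6=E, B7=T, B7=F, B8=F, B9=F (16 outcomes)
checked all size-1 subsets: none covers 16 outcomes (max 12/16)
size 2: inputs {2, 4} cover all 16 outcomes, and no lexicographically smaller subset of this size does
Answer: 2, 4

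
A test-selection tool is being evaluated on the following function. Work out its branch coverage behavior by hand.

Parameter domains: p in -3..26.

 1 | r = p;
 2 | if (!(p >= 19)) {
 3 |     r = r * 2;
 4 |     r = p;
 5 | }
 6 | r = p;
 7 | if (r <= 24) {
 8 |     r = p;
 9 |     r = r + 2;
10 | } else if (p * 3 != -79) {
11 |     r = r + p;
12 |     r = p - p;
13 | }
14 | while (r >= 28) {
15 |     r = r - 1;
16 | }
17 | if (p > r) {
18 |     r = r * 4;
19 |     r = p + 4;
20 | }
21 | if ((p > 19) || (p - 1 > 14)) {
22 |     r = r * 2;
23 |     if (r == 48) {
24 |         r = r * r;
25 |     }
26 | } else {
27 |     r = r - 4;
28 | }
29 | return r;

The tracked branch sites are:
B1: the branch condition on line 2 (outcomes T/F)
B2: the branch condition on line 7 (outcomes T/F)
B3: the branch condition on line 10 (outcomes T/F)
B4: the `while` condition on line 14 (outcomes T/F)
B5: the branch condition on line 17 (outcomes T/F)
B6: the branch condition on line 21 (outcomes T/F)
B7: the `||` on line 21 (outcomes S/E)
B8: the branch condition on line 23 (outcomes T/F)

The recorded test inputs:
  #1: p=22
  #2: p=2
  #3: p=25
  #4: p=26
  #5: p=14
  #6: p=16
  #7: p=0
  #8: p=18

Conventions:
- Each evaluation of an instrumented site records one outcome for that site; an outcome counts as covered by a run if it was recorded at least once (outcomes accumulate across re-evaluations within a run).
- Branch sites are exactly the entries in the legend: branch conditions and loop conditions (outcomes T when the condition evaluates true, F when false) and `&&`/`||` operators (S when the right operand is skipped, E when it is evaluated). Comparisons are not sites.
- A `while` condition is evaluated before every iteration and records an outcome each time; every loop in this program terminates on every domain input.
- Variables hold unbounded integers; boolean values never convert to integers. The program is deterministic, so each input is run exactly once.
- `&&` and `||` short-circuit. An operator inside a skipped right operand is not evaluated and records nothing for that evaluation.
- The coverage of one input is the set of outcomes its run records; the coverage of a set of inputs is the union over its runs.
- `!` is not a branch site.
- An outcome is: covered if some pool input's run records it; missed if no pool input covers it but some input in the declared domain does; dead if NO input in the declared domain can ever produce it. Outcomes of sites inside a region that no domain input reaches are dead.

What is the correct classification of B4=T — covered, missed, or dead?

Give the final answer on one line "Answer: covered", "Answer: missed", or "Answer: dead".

no pool input records B4=T
checking all 30 inputs in the declared domain: B4=T is never recorded -> dead

Answer: dead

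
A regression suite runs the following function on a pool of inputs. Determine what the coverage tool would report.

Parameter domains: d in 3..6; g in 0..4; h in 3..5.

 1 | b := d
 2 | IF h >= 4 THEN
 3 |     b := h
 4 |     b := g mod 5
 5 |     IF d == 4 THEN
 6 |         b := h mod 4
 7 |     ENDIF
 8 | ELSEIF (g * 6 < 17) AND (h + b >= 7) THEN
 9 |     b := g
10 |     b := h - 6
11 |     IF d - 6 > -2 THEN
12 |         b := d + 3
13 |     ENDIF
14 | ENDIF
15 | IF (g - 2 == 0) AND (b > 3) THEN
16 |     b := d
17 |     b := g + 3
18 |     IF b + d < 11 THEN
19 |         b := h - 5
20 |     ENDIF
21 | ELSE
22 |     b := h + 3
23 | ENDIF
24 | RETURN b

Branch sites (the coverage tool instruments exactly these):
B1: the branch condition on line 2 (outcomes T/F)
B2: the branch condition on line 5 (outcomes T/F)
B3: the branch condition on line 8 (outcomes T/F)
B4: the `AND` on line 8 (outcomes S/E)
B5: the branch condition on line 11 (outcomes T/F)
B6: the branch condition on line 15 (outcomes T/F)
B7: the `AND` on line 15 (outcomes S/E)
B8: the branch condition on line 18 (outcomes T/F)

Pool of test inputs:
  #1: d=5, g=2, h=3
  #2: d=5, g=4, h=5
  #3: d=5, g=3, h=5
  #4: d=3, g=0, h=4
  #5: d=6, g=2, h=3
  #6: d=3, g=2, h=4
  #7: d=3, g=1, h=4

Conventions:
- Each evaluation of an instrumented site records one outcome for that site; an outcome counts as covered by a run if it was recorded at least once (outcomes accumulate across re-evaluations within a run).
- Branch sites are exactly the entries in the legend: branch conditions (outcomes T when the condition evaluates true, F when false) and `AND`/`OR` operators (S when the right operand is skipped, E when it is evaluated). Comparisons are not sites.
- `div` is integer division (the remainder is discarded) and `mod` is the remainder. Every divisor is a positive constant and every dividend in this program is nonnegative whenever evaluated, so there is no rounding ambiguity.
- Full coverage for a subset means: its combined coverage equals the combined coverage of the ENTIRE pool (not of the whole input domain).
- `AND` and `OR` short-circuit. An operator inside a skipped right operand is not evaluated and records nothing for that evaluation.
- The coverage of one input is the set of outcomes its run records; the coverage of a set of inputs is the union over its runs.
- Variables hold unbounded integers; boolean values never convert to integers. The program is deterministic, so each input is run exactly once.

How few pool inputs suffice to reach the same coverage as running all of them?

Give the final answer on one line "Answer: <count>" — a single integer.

input #1, d=5, g=2, h=3: outcomes B1=F, B3=T, B4=E, B5=T, B6=T, B7=E, B8=T
input #2, d=5, g=4, h=5: outcomes B1=T, B2=F, B6=F, B7=S
input #3, d=5, g=3, h=5: outcomes B1=T, B2=F, B6=F, B7=S
input #4, d=3, g=0, h=4: outcomes B1=T, B2=F, B6=F, B7=S
input #5, d=6, g=2, h=3: outcomes B1=F, B3=T, B4=E, B5=T, B6=T, B7=E, B8=F
input #6, d=3, g=2, h=4: outcomes B1=T, B2=F, B6=F, B7=E
input #7, d=3, g=1, h=4: outcomes B1=T, B2=F, B6=F, B7=S
union over all inputs: B1=T, B1=F, B2=F, B3=T, B4=E, B5=T, B6=T, B6=F, B7=S, B7=E, B8=T, B8=F (12 outcomes)
no size-1 subset reaches all 12 outcomes (best union: 7/12)
no size-2 subset reaches all 12 outcomes (best union: 11/12)
size 3: inputs {1, 2, 5} cover all 12 outcomes, and no lexicographically smaller subset of this size does

Answer: 3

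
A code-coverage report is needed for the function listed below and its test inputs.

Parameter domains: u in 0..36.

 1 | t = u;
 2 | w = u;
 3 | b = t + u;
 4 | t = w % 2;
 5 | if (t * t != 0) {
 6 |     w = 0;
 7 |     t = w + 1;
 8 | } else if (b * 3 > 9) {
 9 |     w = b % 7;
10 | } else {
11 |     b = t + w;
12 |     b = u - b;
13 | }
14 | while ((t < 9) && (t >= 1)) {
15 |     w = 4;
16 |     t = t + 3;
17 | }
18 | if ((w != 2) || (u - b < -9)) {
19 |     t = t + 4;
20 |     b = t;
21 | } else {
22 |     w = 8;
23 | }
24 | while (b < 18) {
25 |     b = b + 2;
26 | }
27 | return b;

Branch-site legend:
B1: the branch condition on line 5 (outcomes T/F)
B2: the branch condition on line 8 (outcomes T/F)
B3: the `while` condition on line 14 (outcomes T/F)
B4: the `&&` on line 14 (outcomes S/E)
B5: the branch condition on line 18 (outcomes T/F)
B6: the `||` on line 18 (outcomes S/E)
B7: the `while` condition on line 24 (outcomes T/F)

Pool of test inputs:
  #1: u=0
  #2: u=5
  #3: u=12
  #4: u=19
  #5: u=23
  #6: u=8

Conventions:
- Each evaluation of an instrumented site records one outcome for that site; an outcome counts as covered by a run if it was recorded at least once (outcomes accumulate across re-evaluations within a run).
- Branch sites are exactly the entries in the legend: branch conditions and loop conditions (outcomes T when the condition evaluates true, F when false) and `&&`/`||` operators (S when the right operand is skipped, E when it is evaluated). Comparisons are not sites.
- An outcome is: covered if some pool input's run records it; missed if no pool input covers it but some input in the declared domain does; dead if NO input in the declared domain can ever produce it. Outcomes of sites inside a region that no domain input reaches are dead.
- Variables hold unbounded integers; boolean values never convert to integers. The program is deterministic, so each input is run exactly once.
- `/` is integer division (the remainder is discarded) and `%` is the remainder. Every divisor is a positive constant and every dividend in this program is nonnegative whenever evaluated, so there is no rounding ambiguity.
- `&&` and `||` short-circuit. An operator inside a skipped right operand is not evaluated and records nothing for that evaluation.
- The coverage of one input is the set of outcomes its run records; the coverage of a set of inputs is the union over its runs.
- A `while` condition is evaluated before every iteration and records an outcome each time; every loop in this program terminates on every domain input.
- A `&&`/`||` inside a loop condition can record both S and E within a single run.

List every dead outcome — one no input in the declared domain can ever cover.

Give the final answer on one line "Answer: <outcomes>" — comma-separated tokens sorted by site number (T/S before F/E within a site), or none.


running all 37 domain inputs and tallying outcomes:
  reachable outcomes have witnesses, e.g. B1=T (e.g. u=1), B1=F (e.g. u=0), B2=T (e.g. u=2), B2=F (e.g. u=0)
Answer: none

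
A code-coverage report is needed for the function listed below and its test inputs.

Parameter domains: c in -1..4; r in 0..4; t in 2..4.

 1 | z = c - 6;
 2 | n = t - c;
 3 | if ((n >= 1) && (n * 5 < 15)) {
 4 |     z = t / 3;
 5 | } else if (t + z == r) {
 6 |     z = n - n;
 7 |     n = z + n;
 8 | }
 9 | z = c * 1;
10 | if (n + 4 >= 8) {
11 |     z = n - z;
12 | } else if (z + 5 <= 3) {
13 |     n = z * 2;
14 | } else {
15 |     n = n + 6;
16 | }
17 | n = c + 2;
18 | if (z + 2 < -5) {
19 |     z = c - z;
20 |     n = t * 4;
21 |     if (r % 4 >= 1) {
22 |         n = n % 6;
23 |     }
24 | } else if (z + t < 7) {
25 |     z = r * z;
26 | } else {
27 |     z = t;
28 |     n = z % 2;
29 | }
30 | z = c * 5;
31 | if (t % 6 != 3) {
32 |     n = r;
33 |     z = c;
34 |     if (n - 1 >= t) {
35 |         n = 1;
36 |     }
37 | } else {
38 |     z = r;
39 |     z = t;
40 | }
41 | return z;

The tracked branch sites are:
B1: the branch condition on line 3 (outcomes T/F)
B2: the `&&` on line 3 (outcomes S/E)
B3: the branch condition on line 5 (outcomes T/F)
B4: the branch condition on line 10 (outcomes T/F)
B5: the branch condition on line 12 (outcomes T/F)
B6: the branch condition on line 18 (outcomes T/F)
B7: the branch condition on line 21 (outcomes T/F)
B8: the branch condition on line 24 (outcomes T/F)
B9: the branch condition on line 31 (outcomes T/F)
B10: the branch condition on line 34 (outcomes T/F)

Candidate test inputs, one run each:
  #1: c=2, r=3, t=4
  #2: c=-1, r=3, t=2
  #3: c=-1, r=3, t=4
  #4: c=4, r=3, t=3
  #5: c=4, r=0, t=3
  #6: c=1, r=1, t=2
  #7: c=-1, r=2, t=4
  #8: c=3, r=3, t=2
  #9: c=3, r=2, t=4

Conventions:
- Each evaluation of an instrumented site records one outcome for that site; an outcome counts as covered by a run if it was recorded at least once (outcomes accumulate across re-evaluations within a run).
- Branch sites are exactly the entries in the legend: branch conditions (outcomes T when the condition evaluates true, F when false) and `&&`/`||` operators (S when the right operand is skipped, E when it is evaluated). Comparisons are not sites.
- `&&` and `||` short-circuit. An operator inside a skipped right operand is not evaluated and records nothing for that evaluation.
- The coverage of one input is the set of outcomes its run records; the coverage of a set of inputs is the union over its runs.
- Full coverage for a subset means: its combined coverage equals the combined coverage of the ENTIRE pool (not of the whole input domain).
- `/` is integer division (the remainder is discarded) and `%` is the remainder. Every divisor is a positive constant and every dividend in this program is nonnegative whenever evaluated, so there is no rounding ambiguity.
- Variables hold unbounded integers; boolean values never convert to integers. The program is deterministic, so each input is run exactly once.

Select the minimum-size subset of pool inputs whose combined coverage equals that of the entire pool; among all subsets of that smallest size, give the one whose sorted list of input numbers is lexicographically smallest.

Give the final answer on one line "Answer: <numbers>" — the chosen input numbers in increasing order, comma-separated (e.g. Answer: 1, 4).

#1 (c=2, r=3, t=4) -> covered: B1=T, B2=E, B4=F, B5=F, B6=F, B8=T, B9=T, B10=F
#2 (c=-1, r=3, t=2) -> covered: B1=F, B2=E, B3=F, B4=F, B5=F, B6=F, B8=T, B9=T, B10=T
#3 (c=-1, r=3, t=4) -> covered: B1=F, B2=E, B3=F, B4=T, B6=F, B8=F, B9=T, B10=F
#4 (c=4, r=3, t=3) -> covered: B1=F, B2=S, B3=F, B4=F, B5=F, B6=F, B8=F, B9=F
#5 (c=4, r=0, t=3) -> covered: B1=F, B2=S, B3=F, B4=F, B5=F, B6=F, B8=F, B9=F
#6 (c=1, r=1, t=2) -> covered: B1=T, B2=E, B4=F, B5=F, B6=F, B8=T, B9=T, B10=F
#7 (c=-1, r=2, t=4) -> covered: B1=F, B2=E, B3=F, B4=T, B6=F, B8=F, B9=T, B10=F
#8 (c=3, r=3, t=2) -> covered: B1=F, B2=S, B3=F, B4=F, B5=F, B6=F, B8=T, B9=T, B10=T
#9 (c=3, r=2, t=4) -> covered: B1=T, B2=E, B4=F, B5=F, B6=F, B8=F, B9=T, B10=F
union over all inputs: B1=T, B1=F, B2=S, B2=E, B3=F, B4=T, B4=F, B5=F, B6=F, B8=T, B8=F, B9=T, B9=F, B10=T, B10=F (15 outcomes)
checked all size-1 subsets: none covers 15 outcomes (max 9/15)
checked all size-2 subsets: none covers 15 outcomes (max 13/15)
checked all size-3 subsets: none covers 15 outcomes (max 14/15)
size 4: inputs {1, 2, 3, 4} cover all 15 outcomes, and no lexicographically smaller subset of this size does

Answer: 1, 2, 3, 4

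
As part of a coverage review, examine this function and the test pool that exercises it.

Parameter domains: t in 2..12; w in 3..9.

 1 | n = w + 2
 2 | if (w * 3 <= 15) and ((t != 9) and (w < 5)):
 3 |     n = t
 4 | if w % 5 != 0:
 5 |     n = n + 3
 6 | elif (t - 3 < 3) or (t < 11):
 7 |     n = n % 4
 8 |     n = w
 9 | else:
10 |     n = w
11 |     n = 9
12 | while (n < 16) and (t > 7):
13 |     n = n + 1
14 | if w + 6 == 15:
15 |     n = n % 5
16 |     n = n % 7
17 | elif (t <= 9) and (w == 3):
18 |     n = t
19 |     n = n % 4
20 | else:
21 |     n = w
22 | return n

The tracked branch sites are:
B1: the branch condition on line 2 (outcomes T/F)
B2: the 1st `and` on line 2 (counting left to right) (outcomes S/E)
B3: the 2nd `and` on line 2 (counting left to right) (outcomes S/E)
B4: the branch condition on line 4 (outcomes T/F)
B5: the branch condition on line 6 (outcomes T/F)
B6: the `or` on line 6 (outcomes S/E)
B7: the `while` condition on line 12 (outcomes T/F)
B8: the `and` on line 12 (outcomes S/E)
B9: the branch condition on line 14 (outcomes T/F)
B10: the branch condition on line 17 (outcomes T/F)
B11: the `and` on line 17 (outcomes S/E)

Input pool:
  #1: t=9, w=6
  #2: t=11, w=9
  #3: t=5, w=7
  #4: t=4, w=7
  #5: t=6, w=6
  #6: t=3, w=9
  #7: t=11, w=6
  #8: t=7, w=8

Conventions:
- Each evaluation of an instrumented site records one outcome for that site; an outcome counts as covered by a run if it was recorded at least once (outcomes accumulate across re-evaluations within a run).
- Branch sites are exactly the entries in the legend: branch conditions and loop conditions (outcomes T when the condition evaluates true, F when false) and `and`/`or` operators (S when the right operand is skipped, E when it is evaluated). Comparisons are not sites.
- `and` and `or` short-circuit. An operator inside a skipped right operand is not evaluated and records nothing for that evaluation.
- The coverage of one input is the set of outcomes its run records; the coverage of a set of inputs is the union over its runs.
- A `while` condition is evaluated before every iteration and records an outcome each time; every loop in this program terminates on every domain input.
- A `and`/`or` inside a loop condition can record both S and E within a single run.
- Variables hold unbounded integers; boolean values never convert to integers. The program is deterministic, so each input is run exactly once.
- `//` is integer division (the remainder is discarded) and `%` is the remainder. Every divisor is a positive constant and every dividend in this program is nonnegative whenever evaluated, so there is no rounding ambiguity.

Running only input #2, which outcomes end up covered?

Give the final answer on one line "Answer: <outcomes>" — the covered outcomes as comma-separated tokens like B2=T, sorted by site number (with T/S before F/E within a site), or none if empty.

Event log for input #2 (t=11, w=9):
  B2->S, B1->F, B4->T, B8->E, B7->T, B8->E, B7->T, B8->S, B7->F, B9->T
collecting distinct outcomes: B1=F, B2=S, B4=T, B7=T, B7=F, B8=S, B8=E, B9=T

Answer: B1=F, B2=S, B4=T, B7=T, B7=F, B8=S, B8=E, B9=T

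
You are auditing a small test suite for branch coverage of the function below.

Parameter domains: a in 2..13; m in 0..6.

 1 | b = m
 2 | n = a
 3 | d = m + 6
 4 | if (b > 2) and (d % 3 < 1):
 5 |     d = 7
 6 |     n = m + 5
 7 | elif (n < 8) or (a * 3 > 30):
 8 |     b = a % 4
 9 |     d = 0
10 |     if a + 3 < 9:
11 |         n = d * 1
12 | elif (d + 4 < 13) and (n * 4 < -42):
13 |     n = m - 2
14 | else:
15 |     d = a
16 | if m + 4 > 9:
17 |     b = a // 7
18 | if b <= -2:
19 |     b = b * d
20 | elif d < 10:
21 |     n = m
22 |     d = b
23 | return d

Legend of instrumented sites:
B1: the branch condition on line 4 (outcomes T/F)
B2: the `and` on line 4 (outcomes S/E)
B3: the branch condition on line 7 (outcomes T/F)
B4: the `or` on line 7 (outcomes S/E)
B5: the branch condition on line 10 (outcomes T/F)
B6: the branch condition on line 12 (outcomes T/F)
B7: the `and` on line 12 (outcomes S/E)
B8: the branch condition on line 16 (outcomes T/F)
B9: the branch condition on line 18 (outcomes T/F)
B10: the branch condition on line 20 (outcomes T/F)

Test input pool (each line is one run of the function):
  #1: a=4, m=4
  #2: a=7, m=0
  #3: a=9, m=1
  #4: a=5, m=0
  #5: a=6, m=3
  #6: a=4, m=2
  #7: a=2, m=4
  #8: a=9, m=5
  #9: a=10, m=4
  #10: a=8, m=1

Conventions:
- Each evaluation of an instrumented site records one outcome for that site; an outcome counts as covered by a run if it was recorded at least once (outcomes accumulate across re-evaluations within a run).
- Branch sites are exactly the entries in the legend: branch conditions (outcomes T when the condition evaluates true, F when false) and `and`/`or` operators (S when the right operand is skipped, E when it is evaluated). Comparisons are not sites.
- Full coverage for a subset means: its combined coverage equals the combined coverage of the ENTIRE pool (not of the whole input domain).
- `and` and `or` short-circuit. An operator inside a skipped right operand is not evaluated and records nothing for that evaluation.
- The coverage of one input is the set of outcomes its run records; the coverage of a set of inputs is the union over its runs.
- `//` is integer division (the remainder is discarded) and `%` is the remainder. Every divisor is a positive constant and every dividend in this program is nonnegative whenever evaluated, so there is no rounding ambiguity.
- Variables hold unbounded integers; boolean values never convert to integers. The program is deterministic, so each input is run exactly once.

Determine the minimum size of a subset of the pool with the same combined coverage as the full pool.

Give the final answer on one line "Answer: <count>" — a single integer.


run #1 (a=4, m=4) records B1=F, B2=E, B3=T, B4=S, B5=T, B8=F, B9=F, B10=T
run #2 (a=7, m=0) records B1=F, B2=S, B3=T, B4=S, B5=F, B8=F, B9=F, B10=T
run #3 (a=9, m=1) records B1=F, B2=S, B3=F, B4=E, B6=F, B7=E, B8=F, B9=F, B10=T
run #4 (a=5, m=0) records B1=F, B2=S, B3=T, B4=S, B5=T, B8=F, B9=F, B10=T
run #5 (a=6, m=3) records B1=T, B2=E, B8=F, B9=F, B10=T
run #6 (a=4, m=2) records B1=F, B2=S, B3=T, B4=S, B5=T, B8=F, B9=F, B10=T
run #7 (a=2, m=4) records B1=F, B2=E, B3=T, B4=S, B5=T, B8=F, B9=F, B10=T
run #8 (a=9, m=5) records B1=F, B2=E, B3=F, B4=E, B6=F, B7=S, B8=F, B9=F, B10=T
run #9 (a=10, m=4) records B1=F, B2=E, B3=F, B4=E, B6=F, B7=S, B8=F, B9=F, B10=F
run #10 (a=8, m=1) records B1=F, B2=S, B3=F, B4=E, B6=F, B7=E, B8=F, B9=F, B10=T
union over all inputs: B1=T, B1=F, B2=S, B2=E, B3=T, B3=F, B4=S, B4=E, B5=T, B5=F, B6=F, B7=S, B7=E, B8=F, B9=F, B10=T, B10=F (17 outcomes)
every size-1 subset falls short of the 17 outcomes (best: 9/17)
every size-2 subset falls short of the 17 outcomes (best: 14/17)
every size-3 subset falls short of the 17 outcomes (best: 15/17)
every size-4 subset falls short of the 17 outcomes (best: 16/17)
the canonical winner is {1, 2, 3, 5, 9}: size 5, full 17-outcome coverage, earliest index list among size-5 covers
Answer: 5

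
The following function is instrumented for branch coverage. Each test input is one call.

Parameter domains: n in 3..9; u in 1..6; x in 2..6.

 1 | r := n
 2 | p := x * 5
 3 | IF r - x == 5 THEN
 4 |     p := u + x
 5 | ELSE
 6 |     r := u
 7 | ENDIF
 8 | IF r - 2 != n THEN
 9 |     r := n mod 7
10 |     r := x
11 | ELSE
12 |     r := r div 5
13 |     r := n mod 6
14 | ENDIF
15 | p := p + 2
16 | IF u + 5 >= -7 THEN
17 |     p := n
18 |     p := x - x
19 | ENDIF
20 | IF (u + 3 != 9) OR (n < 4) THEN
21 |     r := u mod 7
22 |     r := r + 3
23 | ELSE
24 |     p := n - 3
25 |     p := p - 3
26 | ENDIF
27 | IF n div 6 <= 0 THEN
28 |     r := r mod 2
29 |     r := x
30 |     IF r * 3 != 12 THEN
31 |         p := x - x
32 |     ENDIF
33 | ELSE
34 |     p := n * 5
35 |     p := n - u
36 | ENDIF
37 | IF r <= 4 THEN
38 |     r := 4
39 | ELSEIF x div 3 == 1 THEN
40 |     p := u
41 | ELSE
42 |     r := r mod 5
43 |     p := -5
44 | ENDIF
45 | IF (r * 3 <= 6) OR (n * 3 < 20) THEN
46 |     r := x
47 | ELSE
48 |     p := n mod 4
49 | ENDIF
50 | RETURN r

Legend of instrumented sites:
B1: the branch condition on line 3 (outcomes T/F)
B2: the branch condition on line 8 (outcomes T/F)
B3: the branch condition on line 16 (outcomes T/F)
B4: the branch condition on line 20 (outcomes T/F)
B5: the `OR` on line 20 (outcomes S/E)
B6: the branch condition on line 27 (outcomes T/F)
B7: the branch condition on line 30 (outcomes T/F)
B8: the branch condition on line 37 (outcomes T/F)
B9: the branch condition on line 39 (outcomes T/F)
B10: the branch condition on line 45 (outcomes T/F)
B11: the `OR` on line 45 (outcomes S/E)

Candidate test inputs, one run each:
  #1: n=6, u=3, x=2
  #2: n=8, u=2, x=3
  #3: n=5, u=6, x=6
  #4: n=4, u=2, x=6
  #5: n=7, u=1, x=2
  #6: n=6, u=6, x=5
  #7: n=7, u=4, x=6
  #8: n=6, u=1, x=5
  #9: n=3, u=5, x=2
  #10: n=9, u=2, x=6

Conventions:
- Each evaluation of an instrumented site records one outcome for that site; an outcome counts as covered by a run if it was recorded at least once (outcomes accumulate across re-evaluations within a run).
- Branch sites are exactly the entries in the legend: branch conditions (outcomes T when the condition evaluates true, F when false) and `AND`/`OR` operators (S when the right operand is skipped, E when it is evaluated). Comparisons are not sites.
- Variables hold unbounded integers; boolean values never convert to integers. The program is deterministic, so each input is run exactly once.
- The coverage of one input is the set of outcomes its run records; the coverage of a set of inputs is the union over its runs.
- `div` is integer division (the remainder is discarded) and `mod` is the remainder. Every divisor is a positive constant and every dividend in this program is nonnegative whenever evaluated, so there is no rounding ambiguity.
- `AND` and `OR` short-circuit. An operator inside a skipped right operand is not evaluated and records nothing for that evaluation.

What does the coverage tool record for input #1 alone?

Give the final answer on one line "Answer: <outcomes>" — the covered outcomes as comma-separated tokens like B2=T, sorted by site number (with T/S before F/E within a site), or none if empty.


Running input #1 (n=6, u=3, x=2), event by event:
  B1->F, B2->T, B3->T, B5->S, B4->T, B6->F, B8->F, B9->F, B11->S, B10->T
distinct outcomes covered: B1=F, B2=T, B3=T, B4=T, B5=S, B6=F, B8=F, B9=F, B10=T, B11=S
Answer: B1=F, B2=T, B3=T, B4=T, B5=S, B6=F, B8=F, B9=F, B10=T, B11=S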